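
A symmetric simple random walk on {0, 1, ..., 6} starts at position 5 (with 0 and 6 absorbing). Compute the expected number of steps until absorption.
E[τ | X_0 = 5] = 5

Let v_k = E[τ | X_0 = k]. Boundary: v_0 = v_6 = 0. Recurrence: v_k = 1 + (v_{k-1} + v_{k+1})/2 for 1 ≤ k ≤ 5. The particular solution to v_k − (v_{k-1} + v_{k+1})/2 = 1 is v_k = −k^2. Adding homogeneous solution A + B k and matching boundaries gives v_k = k (6 − k). Substituting k = 5: v_5 = 5 · 1 = 5.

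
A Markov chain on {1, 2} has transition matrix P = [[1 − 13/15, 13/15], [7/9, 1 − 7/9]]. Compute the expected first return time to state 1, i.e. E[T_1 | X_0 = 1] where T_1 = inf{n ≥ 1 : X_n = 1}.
E[T_1 | X_0 = 1] = 1/π_1 = 74/35

For an irreducible recurrent Markov chain with stationary distribution π, E[T_i | X_0 = i] = 1/π_i (Kac's formula). Here π_1 = (7/9)/(13/15 + 7/9) = (7/9)/(74/45) = 35/74, so E[T_1 | X_0 = 1] = 1/π_1 = (13/15 + 7/9)/(7/9) = (74/45)/(7/9) = 74/35.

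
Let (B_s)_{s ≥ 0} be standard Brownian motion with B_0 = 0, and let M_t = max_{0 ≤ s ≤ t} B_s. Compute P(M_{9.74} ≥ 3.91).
P(M_{9.74} ≥ 3.91) = 2·P(B_{9.74} ≥ 3.91) = 2(1 − Φ(3.91/√9.74)) ≈ 0.2103

By the reflection principle for Brownian motion, P(M_t ≥ a) = 2 · P(B_t ≥ a) for a ≥ 0. Since B_t ~ N(0, t), P(B_t ≥ 3.91) = 1 − Φ(3.91/√t) = 1 − Φ(3.91/√9.74) = 1 − Φ(1.2528). So
  P(M_{9.74} ≥ 3.91) = 2(1 − Φ(1.2528)) ≈ 0.2103.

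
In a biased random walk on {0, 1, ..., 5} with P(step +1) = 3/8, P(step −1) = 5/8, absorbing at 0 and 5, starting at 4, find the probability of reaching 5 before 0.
P(hit 5 before 0) = (1 − (5/3)^4) / (1 − (5/3)^5) = 816/1441

Let u_k denote P(reach 5 before 0 | start at k). Boundary: u_0 = 0, u_5 = 1. Recurrence: u_k = 3/8·u_{k+1} + 5/8·u_{k-1} for 1 ≤ k ≤ 4. Try u_k = A + B·r^k with r = q/p = (5/8)/(3/8) = 5/3. Substitution satisfies the recurrence; boundary conditions give:
  u_k = (1 − r^k) / (1 − r^N) = (1 − (5/3)^4) / (1 − (5/3)^5) = 816/1441.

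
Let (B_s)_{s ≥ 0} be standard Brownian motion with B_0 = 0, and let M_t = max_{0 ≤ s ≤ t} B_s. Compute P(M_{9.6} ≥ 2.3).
P(M_{9.6} ≥ 2.3) = 2·P(B_{9.6} ≥ 2.3) = 2(1 − Φ(2.3/√9.6)) ≈ 0.4579

By the reflection principle for Brownian motion, P(M_t ≥ a) = 2 · P(B_t ≥ a) for a ≥ 0. Since B_t ~ N(0, t), P(B_t ≥ 2.3) = 1 − Φ(2.3/√t) = 1 − Φ(2.3/√9.6) = 1 − Φ(0.7423). So
  P(M_{9.6} ≥ 2.3) = 2(1 − Φ(0.7423)) ≈ 0.4579.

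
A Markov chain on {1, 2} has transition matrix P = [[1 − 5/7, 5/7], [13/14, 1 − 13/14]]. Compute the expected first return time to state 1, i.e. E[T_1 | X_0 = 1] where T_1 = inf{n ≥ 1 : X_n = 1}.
E[T_1 | X_0 = 1] = 1/π_1 = 23/13

For an irreducible recurrent Markov chain with stationary distribution π, E[T_i | X_0 = i] = 1/π_i (Kac's formula). Here π_1 = (13/14)/(5/7 + 13/14) = (13/14)/(23/14) = 13/23, so E[T_1 | X_0 = 1] = 1/π_1 = (5/7 + 13/14)/(13/14) = (23/14)/(13/14) = 23/13.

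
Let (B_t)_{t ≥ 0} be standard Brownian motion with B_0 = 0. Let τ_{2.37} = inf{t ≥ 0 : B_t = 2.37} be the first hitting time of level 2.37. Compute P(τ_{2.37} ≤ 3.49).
P(τ_{2.37} ≤ 3.49) = 2(1 − Φ(2.37/√3.49)) = 2(1 − Φ(1.2686)) ≈ 0.2046

By the reflection principle for standard BM, P(τ_b ≤ t) = 2 · P(B_t ≥ b). Since B_t ~ N(0, t), P(B_t ≥ 2.37) = 1 − Φ(2.37/√t) = 1 − Φ(2.37/√3.49) = 1 − Φ(1.2686) ≈ 0.10229. Doubling: P(τ_{2.37} ≤ 3.49) ≈ 2 · 0.10229 = 0.20458 ≈ 0.2046.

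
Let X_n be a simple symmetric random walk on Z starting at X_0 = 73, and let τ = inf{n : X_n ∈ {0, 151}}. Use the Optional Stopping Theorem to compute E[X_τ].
E[X_τ] = 73

X_n is a martingale and τ is a bounded-mean stopping time (indeed τ is finite a.s. with bounded expectation since the walk is in a bounded region). By the OST, E[X_τ] = E[X_0] = 73. Equivalently: E[X_τ] = 151 · P(hit 151 first) + 0 · P(hit 0 first) = 151 · (73/151) = 73.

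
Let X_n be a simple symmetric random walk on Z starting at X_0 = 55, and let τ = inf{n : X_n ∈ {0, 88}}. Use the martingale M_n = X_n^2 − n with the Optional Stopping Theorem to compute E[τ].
E[τ] = 1815

M_n = X_n^2 − n is a martingale (since E[X_{n+1}^2 | F_n] = X_n^2 + 1). By OST (τ has finite mean in a bounded region), E[M_τ] = E[M_0] = X_0^2 − 0 = 55^2 = 3025. Also E[M_τ] = E[X_τ^2] − E[τ]. The walk exits at 0 or 88, with P(hit 88 first) = 55/88, so E[X_τ^2] = 88^2 · 55/88 + 0 = 4840. Thus E[τ] = E[X_τ^2] − E[M_τ] = 4840 − 3025 = 1815 = 55(88 − 55) = 1815.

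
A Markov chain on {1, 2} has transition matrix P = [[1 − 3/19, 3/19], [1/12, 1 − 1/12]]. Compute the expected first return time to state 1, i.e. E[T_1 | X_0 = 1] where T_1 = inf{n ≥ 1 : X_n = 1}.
E[T_1 | X_0 = 1] = 1/π_1 = 55/19

For an irreducible recurrent Markov chain with stationary distribution π, E[T_i | X_0 = i] = 1/π_i (Kac's formula). Here π_1 = (1/12)/(3/19 + 1/12) = (1/12)/(55/228) = 19/55, so E[T_1 | X_0 = 1] = 1/π_1 = (3/19 + 1/12)/(1/12) = (55/228)/(1/12) = 55/19.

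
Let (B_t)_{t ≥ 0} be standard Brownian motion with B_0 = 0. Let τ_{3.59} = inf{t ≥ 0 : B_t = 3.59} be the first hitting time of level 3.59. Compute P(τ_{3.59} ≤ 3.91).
P(τ_{3.59} ≤ 3.91) = 2(1 − Φ(3.59/√3.91)) = 2(1 − Φ(1.8155)) ≈ 0.0694

By the reflection principle for standard BM, P(τ_b ≤ t) = 2 · P(B_t ≥ b). Since B_t ~ N(0, t), P(B_t ≥ 3.59) = 1 − Φ(3.59/√t) = 1 − Φ(3.59/√3.91) = 1 − Φ(1.8155) ≈ 0.03472. Doubling: P(τ_{3.59} ≤ 3.91) ≈ 2 · 0.03472 = 0.06944 ≈ 0.0694.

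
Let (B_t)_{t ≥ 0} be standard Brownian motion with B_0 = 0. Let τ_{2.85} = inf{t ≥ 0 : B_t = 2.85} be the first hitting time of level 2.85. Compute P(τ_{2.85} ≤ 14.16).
P(τ_{2.85} ≤ 14.16) = 2(1 − Φ(2.85/√14.16)) = 2(1 − Φ(0.7574)) ≈ 0.4488

By the reflection principle for standard BM, P(τ_b ≤ t) = 2 · P(B_t ≥ b). Since B_t ~ N(0, t), P(B_t ≥ 2.85) = 1 − Φ(2.85/√t) = 1 − Φ(2.85/√14.16) = 1 − Φ(0.7574) ≈ 0.22441. Doubling: P(τ_{2.85} ≤ 14.16) ≈ 2 · 0.22441 = 0.44882 ≈ 0.4488.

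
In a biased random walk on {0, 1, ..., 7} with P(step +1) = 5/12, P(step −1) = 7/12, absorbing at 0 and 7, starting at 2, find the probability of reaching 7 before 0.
P(hit 7 before 0) = (1 − (7/5)^2) / (1 − (7/5)^7) = 37500/372709

Let u_k denote P(reach 7 before 0 | start at k). Boundary: u_0 = 0, u_7 = 1. Recurrence: u_k = 5/12·u_{k+1} + 7/12·u_{k-1} for 1 ≤ k ≤ 6. Try u_k = A + B·r^k with r = q/p = (7/12)/(5/12) = 7/5. Substitution satisfies the recurrence; boundary conditions give:
  u_k = (1 − r^k) / (1 − r^N) = (1 − (7/5)^2) / (1 − (7/5)^7) = 37500/372709.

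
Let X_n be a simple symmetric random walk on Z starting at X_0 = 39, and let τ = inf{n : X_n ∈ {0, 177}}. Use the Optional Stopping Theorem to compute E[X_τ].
E[X_τ] = 39

X_n is a martingale and τ is a bounded-mean stopping time (indeed τ is finite a.s. with bounded expectation since the walk is in a bounded region). By the OST, E[X_τ] = E[X_0] = 39. Equivalently: E[X_τ] = 177 · P(hit 177 first) + 0 · P(hit 0 first) = 177 · (39/177) = 39.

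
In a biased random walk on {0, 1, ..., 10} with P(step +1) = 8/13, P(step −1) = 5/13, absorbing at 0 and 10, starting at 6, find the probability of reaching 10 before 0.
P(hit 10 before 0) = (1 − (5/8)^6) / (1 − (5/8)^10) = 25890816/27281441

Let u_k denote P(reach 10 before 0 | start at k). Boundary: u_0 = 0, u_10 = 1. Recurrence: u_k = 8/13·u_{k+1} + 5/13·u_{k-1} for 1 ≤ k ≤ 9. Try u_k = A + B·r^k with r = q/p = (5/13)/(8/13) = 5/8. Substitution satisfies the recurrence; boundary conditions give:
  u_k = (1 − r^k) / (1 − r^N) = (1 − (5/8)^6) / (1 − (5/8)^10) = 25890816/27281441.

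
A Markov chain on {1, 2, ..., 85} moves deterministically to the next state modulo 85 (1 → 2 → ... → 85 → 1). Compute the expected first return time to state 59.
E[T_59 | X_0 = 59] = 85

The chain cycles deterministically, so starting at state 59 it returns in exactly 85 steps. Equivalently, the stationary distribution is uniform π_j = 1/85 for every state j, so by Kac's formula E[T_59] = 1/π_59 = 85.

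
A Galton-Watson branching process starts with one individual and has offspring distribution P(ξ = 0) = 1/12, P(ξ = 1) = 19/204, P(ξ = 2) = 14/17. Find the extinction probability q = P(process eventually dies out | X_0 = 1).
q = 17/168

The pgf is f(s) = 1/12 + 19/204·s + 14/17·s². The extinction probability q is the smallest fixed point of f in [0, 1]. Setting s = f(s):
  14/17·s² + (19/204 − 1)·s + 1/12 = 0
  14/17·s² − (1/12 + 14/17)·s + 1/12 = 0
which factors as (s − 1)·(14/17·s − 1/12) = 0, giving roots s = 1 and s = (1/12)/(14/17) = 17/168.
Mean offspring μ = 19/204 + 2·14/17 = 355/204 > 1 (supercritical), so q < 1. The extinction probability is the smaller root: q = (1/12)/(14/17) = 17/168.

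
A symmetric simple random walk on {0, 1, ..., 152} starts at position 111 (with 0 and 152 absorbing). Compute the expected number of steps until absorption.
E[τ | X_0 = 111] = 4551

Let v_k = E[τ | X_0 = k]. Boundary: v_0 = v_152 = 0. Recurrence: v_k = 1 + (v_{k-1} + v_{k+1})/2 for 1 ≤ k ≤ 151. The particular solution to v_k − (v_{k-1} + v_{k+1})/2 = 1 is v_k = −k^2. Adding homogeneous solution A + B k and matching boundaries gives v_k = k (152 − k). Substituting k = 111: v_111 = 111 · 41 = 4551.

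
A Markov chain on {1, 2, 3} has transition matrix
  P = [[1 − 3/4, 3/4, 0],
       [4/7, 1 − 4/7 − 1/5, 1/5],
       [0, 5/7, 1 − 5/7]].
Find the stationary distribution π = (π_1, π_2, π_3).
π = (25/67, 525/1072, 147/1072)

This is a birth-death chain on three states, which satisfies detailed balance: π_1 · P_{12} = π_2 · P_{21} and π_2 · P_{23} = π_3 · P_{32}.
From π_1 · 3/4 = π_2 · 4/7: π_2/π_1 = (3/4)/(4/7) = 21/16.
From π_2 · 1/5 = π_3 · 5/7: π_3/π_2 = (1/5)/(5/7) = 7/25.
Take π_1 proportional to 1; then unnormalized π = (1, 21/16, 147/400). Normalize by dividing by the sum 67/25:
  π = (25/67, 525/1072, 147/1072).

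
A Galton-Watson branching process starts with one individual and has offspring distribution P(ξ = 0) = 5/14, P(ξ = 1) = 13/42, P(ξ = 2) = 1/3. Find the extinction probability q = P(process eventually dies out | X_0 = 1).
q = 1

Mean offspring μ = 0·5/14 + 1·13/42 + 2·1/3 = 41/42 ≤ 1. For μ ≤ 1 with offspring not concentrated at 1, the Galton-Watson process goes extinct almost surely, so q = 1.
(Algebraic check: The pgf is f(s) = 5/14 + 13/42·s + 1/3·s². The extinction probability q is the smallest fixed point of f in [0, 1]. Setting s = f(s):
  1/3·s² + (13/42 − 1)·s + 5/14 = 0
  1/3·s² − (5/14 + 1/3)·s + 5/14 = 0
which factors as (s − 1)·(1/3·s − 5/14) = 0, giving roots s = 1 and s = (5/14)/(1/3) = 15/14. Since 15/14 ≥ 1, the smallest root in [0, 1] is s = 1.)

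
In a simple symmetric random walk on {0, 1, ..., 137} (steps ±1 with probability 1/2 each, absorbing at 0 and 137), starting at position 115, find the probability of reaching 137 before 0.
P(hit 137 before 0) = 115/137

Let u_k = P(hit 137 before 0 | start at k). Then u_0 = 0, u_137 = 1, and u_k = u_{k-1}/2 + u_{k+1}/2 for 1 ≤ k ≤ 136. This harmonic recurrence is solved by u_k = k/137, giving u_115 = 115/137.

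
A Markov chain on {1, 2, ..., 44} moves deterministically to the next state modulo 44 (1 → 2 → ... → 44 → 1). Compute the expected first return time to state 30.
E[T_30 | X_0 = 30] = 44

The chain cycles deterministically, so starting at state 30 it returns in exactly 44 steps. Equivalently, the stationary distribution is uniform π_j = 1/44 for every state j, so by Kac's formula E[T_30] = 1/π_30 = 44.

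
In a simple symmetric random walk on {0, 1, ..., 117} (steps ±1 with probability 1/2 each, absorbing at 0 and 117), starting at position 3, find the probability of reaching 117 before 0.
P(hit 117 before 0) = 3/117 = 1/39

Let u_k = P(hit 117 before 0 | start at k). Then u_0 = 0, u_117 = 1, and u_k = u_{k-1}/2 + u_{k+1}/2 for 1 ≤ k ≤ 116. This harmonic recurrence is solved by u_k = k/117, giving u_3 = 3/117 = 1/39.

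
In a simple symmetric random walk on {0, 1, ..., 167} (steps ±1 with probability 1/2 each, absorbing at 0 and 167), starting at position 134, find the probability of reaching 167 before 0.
P(hit 167 before 0) = 134/167

Let u_k = P(hit 167 before 0 | start at k). Then u_0 = 0, u_167 = 1, and u_k = u_{k-1}/2 + u_{k+1}/2 for 1 ≤ k ≤ 166. This harmonic recurrence is solved by u_k = k/167, giving u_134 = 134/167.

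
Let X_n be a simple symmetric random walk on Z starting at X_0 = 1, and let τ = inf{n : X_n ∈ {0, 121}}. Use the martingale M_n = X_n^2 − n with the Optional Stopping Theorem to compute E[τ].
E[τ] = 120

M_n = X_n^2 − n is a martingale (since E[X_{n+1}^2 | F_n] = X_n^2 + 1). By OST (τ has finite mean in a bounded region), E[M_τ] = E[M_0] = X_0^2 − 0 = 1^2 = 1. Also E[M_τ] = E[X_τ^2] − E[τ]. The walk exits at 0 or 121, with P(hit 121 first) = 1/121, so E[X_τ^2] = 121^2 · 1/121 + 0 = 121. Thus E[τ] = E[X_τ^2] − E[M_τ] = 121 − 1 = 120 = 1(121 − 1) = 120.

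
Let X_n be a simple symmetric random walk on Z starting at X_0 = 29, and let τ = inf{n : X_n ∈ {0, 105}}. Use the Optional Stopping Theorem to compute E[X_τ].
E[X_τ] = 29

X_n is a martingale and τ is a bounded-mean stopping time (indeed τ is finite a.s. with bounded expectation since the walk is in a bounded region). By the OST, E[X_τ] = E[X_0] = 29. Equivalently: E[X_τ] = 105 · P(hit 105 first) + 0 · P(hit 0 first) = 105 · (29/105) = 29.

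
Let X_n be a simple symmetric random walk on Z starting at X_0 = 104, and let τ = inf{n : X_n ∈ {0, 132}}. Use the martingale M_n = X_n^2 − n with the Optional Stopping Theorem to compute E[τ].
E[τ] = 2912

M_n = X_n^2 − n is a martingale (since E[X_{n+1}^2 | F_n] = X_n^2 + 1). By OST (τ has finite mean in a bounded region), E[M_τ] = E[M_0] = X_0^2 − 0 = 104^2 = 10816. Also E[M_τ] = E[X_τ^2] − E[τ]. The walk exits at 0 or 132, with P(hit 132 first) = 104/132, so E[X_τ^2] = 132^2 · 104/132 + 0 = 13728. Thus E[τ] = E[X_τ^2] − E[M_τ] = 13728 − 10816 = 2912 = 104(132 − 104) = 2912.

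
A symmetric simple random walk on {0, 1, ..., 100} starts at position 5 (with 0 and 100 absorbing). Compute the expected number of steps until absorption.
E[τ | X_0 = 5] = 475

Let v_k = E[τ | X_0 = k]. Boundary: v_0 = v_100 = 0. Recurrence: v_k = 1 + (v_{k-1} + v_{k+1})/2 for 1 ≤ k ≤ 99. The particular solution to v_k − (v_{k-1} + v_{k+1})/2 = 1 is v_k = −k^2. Adding homogeneous solution A + B k and matching boundaries gives v_k = k (100 − k). Substituting k = 5: v_5 = 5 · 95 = 475.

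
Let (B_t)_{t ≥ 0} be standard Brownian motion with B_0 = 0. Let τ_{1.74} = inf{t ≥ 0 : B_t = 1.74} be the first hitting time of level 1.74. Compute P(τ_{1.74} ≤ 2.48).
P(τ_{1.74} ≤ 2.48) = 2(1 − Φ(1.74/√2.48)) = 2(1 − Φ(1.1049)) ≈ 0.2692

By the reflection principle for standard BM, P(τ_b ≤ t) = 2 · P(B_t ≥ b). Since B_t ~ N(0, t), P(B_t ≥ 1.74) = 1 − Φ(1.74/√t) = 1 − Φ(1.74/√2.48) = 1 − Φ(1.1049) ≈ 0.13460. Doubling: P(τ_{1.74} ≤ 2.48) ≈ 2 · 0.13460 = 0.26920 ≈ 0.2692.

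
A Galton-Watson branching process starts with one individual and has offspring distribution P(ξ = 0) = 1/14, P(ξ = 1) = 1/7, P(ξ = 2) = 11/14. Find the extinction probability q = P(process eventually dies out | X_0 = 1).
q = 1/11

The pgf is f(s) = 1/14 + 1/7·s + 11/14·s². The extinction probability q is the smallest fixed point of f in [0, 1]. Setting s = f(s):
  11/14·s² + (1/7 − 1)·s + 1/14 = 0
  11/14·s² − (1/14 + 11/14)·s + 1/14 = 0
which factors as (s − 1)·(11/14·s − 1/14) = 0, giving roots s = 1 and s = (1/14)/(11/14) = 1/11.
Mean offspring μ = 1/7 + 2·11/14 = 12/7 > 1 (supercritical), so q < 1. The extinction probability is the smaller root: q = (1/14)/(11/14) = 1/11.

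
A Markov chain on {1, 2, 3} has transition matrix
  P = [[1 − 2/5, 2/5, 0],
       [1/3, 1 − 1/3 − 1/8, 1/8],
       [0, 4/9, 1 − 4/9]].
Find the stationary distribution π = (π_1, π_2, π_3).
π = (80/203, 96/203, 27/203)

This is a birth-death chain on three states, which satisfies detailed balance: π_1 · P_{12} = π_2 · P_{21} and π_2 · P_{23} = π_3 · P_{32}.
From π_1 · 2/5 = π_2 · 1/3: π_2/π_1 = (2/5)/(1/3) = 6/5.
From π_2 · 1/8 = π_3 · 4/9: π_3/π_2 = (1/8)/(4/9) = 9/32.
Take π_1 proportional to 1; then unnormalized π = (1, 6/5, 27/80). Normalize by dividing by the sum 203/80:
  π = (80/203, 96/203, 27/203).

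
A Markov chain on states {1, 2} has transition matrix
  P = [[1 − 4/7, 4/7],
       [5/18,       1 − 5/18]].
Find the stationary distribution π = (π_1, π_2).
π_1 = 35/107, π_2 = 72/107

Solve πP = π with π_1 + π_2 = 1. From πP = π: π_1 · (1 − 4/7) + π_2 · 5/18 = π_1 ⇒ π_2 · 5/18 = π_1 · 4/7 ⇒ π_2/π_1 = (4/7)/(5/18) = 72/35. Together with π_1 + π_2 = 1:
  π_1 = (5/18)/(4/7 + 5/18) = (5/18)/(107/126) = 35/107,
  π_2 = (4/7)/(4/7 + 5/18) = (4/7)/(107/126) = 72/107.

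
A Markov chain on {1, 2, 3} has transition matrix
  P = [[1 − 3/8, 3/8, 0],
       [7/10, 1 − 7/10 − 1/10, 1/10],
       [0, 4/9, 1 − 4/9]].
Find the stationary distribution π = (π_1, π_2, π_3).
π = (32/53, 120/371, 27/371)

This is a birth-death chain on three states, which satisfies detailed balance: π_1 · P_{12} = π_2 · P_{21} and π_2 · P_{23} = π_3 · P_{32}.
From π_1 · 3/8 = π_2 · 7/10: π_2/π_1 = (3/8)/(7/10) = 15/28.
From π_2 · 1/10 = π_3 · 4/9: π_3/π_2 = (1/10)/(4/9) = 9/40.
Take π_1 proportional to 1; then unnormalized π = (1, 15/28, 27/224). Normalize by dividing by the sum 53/32:
  π = (32/53, 120/371, 27/371).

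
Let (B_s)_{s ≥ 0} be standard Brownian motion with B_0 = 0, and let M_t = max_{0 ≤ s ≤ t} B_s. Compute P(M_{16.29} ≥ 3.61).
P(M_{16.29} ≥ 3.61) = 2·P(B_{16.29} ≥ 3.61) = 2(1 − Φ(3.61/√16.29)) ≈ 0.3711

By the reflection principle for Brownian motion, P(M_t ≥ a) = 2 · P(B_t ≥ a) for a ≥ 0. Since B_t ~ N(0, t), P(B_t ≥ 3.61) = 1 − Φ(3.61/√t) = 1 − Φ(3.61/√16.29) = 1 − Φ(0.8944). So
  P(M_{16.29} ≥ 3.61) = 2(1 − Φ(0.8944)) ≈ 0.3711.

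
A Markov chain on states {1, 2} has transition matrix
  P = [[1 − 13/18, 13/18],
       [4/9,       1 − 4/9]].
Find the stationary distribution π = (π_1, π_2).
π_1 = 8/21, π_2 = 13/21

Solve πP = π with π_1 + π_2 = 1. From πP = π: π_1 · (1 − 13/18) + π_2 · 4/9 = π_1 ⇒ π_2 · 4/9 = π_1 · 13/18 ⇒ π_2/π_1 = (13/18)/(4/9) = 13/8. Together with π_1 + π_2 = 1:
  π_1 = (4/9)/(13/18 + 4/9) = (4/9)/(7/6) = 8/21,
  π_2 = (13/18)/(13/18 + 4/9) = (13/18)/(7/6) = 13/21.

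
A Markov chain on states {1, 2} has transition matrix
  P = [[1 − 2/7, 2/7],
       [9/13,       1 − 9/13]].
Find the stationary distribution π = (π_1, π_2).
π_1 = 63/89, π_2 = 26/89

Solve πP = π with π_1 + π_2 = 1. From πP = π: π_1 · (1 − 2/7) + π_2 · 9/13 = π_1 ⇒ π_2 · 9/13 = π_1 · 2/7 ⇒ π_2/π_1 = (2/7)/(9/13) = 26/63. Together with π_1 + π_2 = 1:
  π_1 = (9/13)/(2/7 + 9/13) = (9/13)/(89/91) = 63/89,
  π_2 = (2/7)/(2/7 + 9/13) = (2/7)/(89/91) = 26/89.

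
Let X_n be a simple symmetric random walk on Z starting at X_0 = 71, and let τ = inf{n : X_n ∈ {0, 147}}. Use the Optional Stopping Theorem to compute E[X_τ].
E[X_τ] = 71

X_n is a martingale and τ is a bounded-mean stopping time (indeed τ is finite a.s. with bounded expectation since the walk is in a bounded region). By the OST, E[X_τ] = E[X_0] = 71. Equivalently: E[X_τ] = 147 · P(hit 147 first) + 0 · P(hit 0 first) = 147 · (71/147) = 71.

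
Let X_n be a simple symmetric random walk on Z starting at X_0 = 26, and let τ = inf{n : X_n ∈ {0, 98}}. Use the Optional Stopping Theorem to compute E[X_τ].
E[X_τ] = 26

X_n is a martingale and τ is a bounded-mean stopping time (indeed τ is finite a.s. with bounded expectation since the walk is in a bounded region). By the OST, E[X_τ] = E[X_0] = 26. Equivalently: E[X_τ] = 98 · P(hit 98 first) + 0 · P(hit 0 first) = 98 · (26/98) = 26.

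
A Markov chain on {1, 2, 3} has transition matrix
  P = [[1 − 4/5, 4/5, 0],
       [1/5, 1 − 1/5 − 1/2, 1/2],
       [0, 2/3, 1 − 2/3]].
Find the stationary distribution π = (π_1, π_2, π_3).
π = (1/8, 1/2, 3/8)

This is a birth-death chain on three states, which satisfies detailed balance: π_1 · P_{12} = π_2 · P_{21} and π_2 · P_{23} = π_3 · P_{32}.
From π_1 · 4/5 = π_2 · 1/5: π_2/π_1 = (4/5)/(1/5) = 4.
From π_2 · 1/2 = π_3 · 2/3: π_3/π_2 = (1/2)/(2/3) = 3/4.
Take π_1 proportional to 1; then unnormalized π = (1, 4, 3). Normalize by dividing by the sum 8:
  π = (1/8, 1/2, 3/8).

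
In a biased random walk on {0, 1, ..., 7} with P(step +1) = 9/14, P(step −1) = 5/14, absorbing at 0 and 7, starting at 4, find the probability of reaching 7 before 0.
P(hit 7 before 0) = (1 − (5/9)^4) / (1 − (5/9)^7) = 1081836/1176211

Let u_k denote P(reach 7 before 0 | start at k). Boundary: u_0 = 0, u_7 = 1. Recurrence: u_k = 9/14·u_{k+1} + 5/14·u_{k-1} for 1 ≤ k ≤ 6. Try u_k = A + B·r^k with r = q/p = (5/14)/(9/14) = 5/9. Substitution satisfies the recurrence; boundary conditions give:
  u_k = (1 − r^k) / (1 − r^N) = (1 − (5/9)^4) / (1 − (5/9)^7) = 1081836/1176211.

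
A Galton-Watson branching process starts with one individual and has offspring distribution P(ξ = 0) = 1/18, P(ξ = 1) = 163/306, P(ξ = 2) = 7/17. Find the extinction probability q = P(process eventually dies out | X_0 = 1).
q = 17/126

The pgf is f(s) = 1/18 + 163/306·s + 7/17·s². The extinction probability q is the smallest fixed point of f in [0, 1]. Setting s = f(s):
  7/17·s² + (163/306 − 1)·s + 1/18 = 0
  7/17·s² − (1/18 + 7/17)·s + 1/18 = 0
which factors as (s − 1)·(7/17·s − 1/18) = 0, giving roots s = 1 and s = (1/18)/(7/17) = 17/126.
Mean offspring μ = 163/306 + 2·7/17 = 415/306 > 1 (supercritical), so q < 1. The extinction probability is the smaller root: q = (1/18)/(7/17) = 17/126.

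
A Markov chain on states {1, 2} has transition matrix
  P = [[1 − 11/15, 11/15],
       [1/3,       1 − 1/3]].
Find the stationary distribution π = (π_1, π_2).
π_1 = 5/16, π_2 = 11/16

Solve πP = π with π_1 + π_2 = 1. From πP = π: π_1 · (1 − 11/15) + π_2 · 1/3 = π_1 ⇒ π_2 · 1/3 = π_1 · 11/15 ⇒ π_2/π_1 = (11/15)/(1/3) = 11/5. Together with π_1 + π_2 = 1:
  π_1 = (1/3)/(11/15 + 1/3) = (1/3)/(16/15) = 5/16,
  π_2 = (11/15)/(11/15 + 1/3) = (11/15)/(16/15) = 11/16.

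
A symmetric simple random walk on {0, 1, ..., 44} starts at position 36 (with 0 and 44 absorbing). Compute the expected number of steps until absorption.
E[τ | X_0 = 36] = 288

Let v_k = E[τ | X_0 = k]. Boundary: v_0 = v_44 = 0. Recurrence: v_k = 1 + (v_{k-1} + v_{k+1})/2 for 1 ≤ k ≤ 43. The particular solution to v_k − (v_{k-1} + v_{k+1})/2 = 1 is v_k = −k^2. Adding homogeneous solution A + B k and matching boundaries gives v_k = k (44 − k). Substituting k = 36: v_36 = 36 · 8 = 288.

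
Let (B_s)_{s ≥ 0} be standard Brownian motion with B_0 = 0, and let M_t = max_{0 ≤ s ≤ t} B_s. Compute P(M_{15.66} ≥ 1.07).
P(M_{15.66} ≥ 1.07) = 2·P(B_{15.66} ≥ 1.07) = 2(1 − Φ(1.07/√15.66)) ≈ 0.7869

By the reflection principle for Brownian motion, P(M_t ≥ a) = 2 · P(B_t ≥ a) for a ≥ 0. Since B_t ~ N(0, t), P(B_t ≥ 1.07) = 1 − Φ(1.07/√t) = 1 − Φ(1.07/√15.66) = 1 − Φ(0.2704). So
  P(M_{15.66} ≥ 1.07) = 2(1 − Φ(0.2704)) ≈ 0.7869.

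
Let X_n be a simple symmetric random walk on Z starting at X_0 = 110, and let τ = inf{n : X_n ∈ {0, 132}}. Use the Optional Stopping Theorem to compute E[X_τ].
E[X_τ] = 110

X_n is a martingale and τ is a bounded-mean stopping time (indeed τ is finite a.s. with bounded expectation since the walk is in a bounded region). By the OST, E[X_τ] = E[X_0] = 110. Equivalently: E[X_τ] = 132 · P(hit 132 first) + 0 · P(hit 0 first) = 132 · (110/132) = 110.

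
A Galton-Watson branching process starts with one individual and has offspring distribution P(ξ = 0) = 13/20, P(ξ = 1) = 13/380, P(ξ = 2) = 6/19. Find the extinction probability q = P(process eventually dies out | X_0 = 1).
q = 1

Mean offspring μ = 0·13/20 + 1·13/380 + 2·6/19 = 253/380 ≤ 1. For μ ≤ 1 with offspring not concentrated at 1, the Galton-Watson process goes extinct almost surely, so q = 1.
(Algebraic check: The pgf is f(s) = 13/20 + 13/380·s + 6/19·s². The extinction probability q is the smallest fixed point of f in [0, 1]. Setting s = f(s):
  6/19·s² + (13/380 − 1)·s + 13/20 = 0
  6/19·s² − (13/20 + 6/19)·s + 13/20 = 0
which factors as (s − 1)·(6/19·s − 13/20) = 0, giving roots s = 1 and s = (13/20)/(6/19) = 247/120. Since 247/120 ≥ 1, the smallest root in [0, 1] is s = 1.)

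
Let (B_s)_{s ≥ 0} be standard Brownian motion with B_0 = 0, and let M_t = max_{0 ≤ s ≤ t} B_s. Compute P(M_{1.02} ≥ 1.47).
P(M_{1.02} ≥ 1.47) = 2·P(B_{1.02} ≥ 1.47) = 2(1 − Φ(1.47/√1.02)) ≈ 0.1455

By the reflection principle for Brownian motion, P(M_t ≥ a) = 2 · P(B_t ≥ a) for a ≥ 0. Since B_t ~ N(0, t), P(B_t ≥ 1.47) = 1 − Φ(1.47/√t) = 1 − Φ(1.47/√1.02) = 1 − Φ(1.4555). So
  P(M_{1.02} ≥ 1.47) = 2(1 − Φ(1.4555)) ≈ 0.1455.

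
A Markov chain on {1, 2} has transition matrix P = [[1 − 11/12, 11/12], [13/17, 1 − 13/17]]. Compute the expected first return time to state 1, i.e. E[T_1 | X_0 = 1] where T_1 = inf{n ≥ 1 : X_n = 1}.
E[T_1 | X_0 = 1] = 1/π_1 = 343/156

For an irreducible recurrent Markov chain with stationary distribution π, E[T_i | X_0 = i] = 1/π_i (Kac's formula). Here π_1 = (13/17)/(11/12 + 13/17) = (13/17)/(343/204) = 156/343, so E[T_1 | X_0 = 1] = 1/π_1 = (11/12 + 13/17)/(13/17) = (343/204)/(13/17) = 343/156.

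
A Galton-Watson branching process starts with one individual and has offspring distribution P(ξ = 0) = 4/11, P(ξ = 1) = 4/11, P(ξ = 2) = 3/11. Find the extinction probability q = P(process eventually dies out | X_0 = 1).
q = 1

Mean offspring μ = 0·4/11 + 1·4/11 + 2·3/11 = 10/11 ≤ 1. For μ ≤ 1 with offspring not concentrated at 1, the Galton-Watson process goes extinct almost surely, so q = 1.
(Algebraic check: The pgf is f(s) = 4/11 + 4/11·s + 3/11·s². The extinction probability q is the smallest fixed point of f in [0, 1]. Setting s = f(s):
  3/11·s² + (4/11 − 1)·s + 4/11 = 0
  3/11·s² − (4/11 + 3/11)·s + 4/11 = 0
which factors as (s − 1)·(3/11·s − 4/11) = 0, giving roots s = 1 and s = (4/11)/(3/11) = 4/3. Since 4/3 ≥ 1, the smallest root in [0, 1] is s = 1.)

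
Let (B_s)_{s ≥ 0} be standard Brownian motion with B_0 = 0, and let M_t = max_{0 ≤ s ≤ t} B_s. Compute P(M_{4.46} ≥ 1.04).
P(M_{4.46} ≥ 1.04) = 2·P(B_{4.46} ≥ 1.04) = 2(1 − Φ(1.04/√4.46)) ≈ 0.6224

By the reflection principle for Brownian motion, P(M_t ≥ a) = 2 · P(B_t ≥ a) for a ≥ 0. Since B_t ~ N(0, t), P(B_t ≥ 1.04) = 1 − Φ(1.04/√t) = 1 − Φ(1.04/√4.46) = 1 − Φ(0.4925). So
  P(M_{4.46} ≥ 1.04) = 2(1 − Φ(0.4925)) ≈ 0.6224.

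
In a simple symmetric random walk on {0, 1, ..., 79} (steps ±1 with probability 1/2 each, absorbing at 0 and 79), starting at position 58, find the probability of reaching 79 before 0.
P(hit 79 before 0) = 58/79

Let u_k = P(hit 79 before 0 | start at k). Then u_0 = 0, u_79 = 1, and u_k = u_{k-1}/2 + u_{k+1}/2 for 1 ≤ k ≤ 78. This harmonic recurrence is solved by u_k = k/79, giving u_58 = 58/79.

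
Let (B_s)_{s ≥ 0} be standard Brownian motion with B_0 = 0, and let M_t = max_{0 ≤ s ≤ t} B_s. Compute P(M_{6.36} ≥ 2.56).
P(M_{6.36} ≥ 2.56) = 2·P(B_{6.36} ≥ 2.56) = 2(1 − Φ(2.56/√6.36)) ≈ 0.3101

By the reflection principle for Brownian motion, P(M_t ≥ a) = 2 · P(B_t ≥ a) for a ≥ 0. Since B_t ~ N(0, t), P(B_t ≥ 2.56) = 1 − Φ(2.56/√t) = 1 − Φ(2.56/√6.36) = 1 − Φ(1.0151). So
  P(M_{6.36} ≥ 2.56) = 2(1 − Φ(1.0151)) ≈ 0.3101.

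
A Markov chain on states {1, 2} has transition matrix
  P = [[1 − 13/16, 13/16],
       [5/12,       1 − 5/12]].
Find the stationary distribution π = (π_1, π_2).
π_1 = 20/59, π_2 = 39/59

Solve πP = π with π_1 + π_2 = 1. From πP = π: π_1 · (1 − 13/16) + π_2 · 5/12 = π_1 ⇒ π_2 · 5/12 = π_1 · 13/16 ⇒ π_2/π_1 = (13/16)/(5/12) = 39/20. Together with π_1 + π_2 = 1:
  π_1 = (5/12)/(13/16 + 5/12) = (5/12)/(59/48) = 20/59,
  π_2 = (13/16)/(13/16 + 5/12) = (13/16)/(59/48) = 39/59.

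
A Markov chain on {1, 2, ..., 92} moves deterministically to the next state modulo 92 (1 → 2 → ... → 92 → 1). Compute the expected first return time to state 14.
E[T_14 | X_0 = 14] = 92

The chain cycles deterministically, so starting at state 14 it returns in exactly 92 steps. Equivalently, the stationary distribution is uniform π_j = 1/92 for every state j, so by Kac's formula E[T_14] = 1/π_14 = 92.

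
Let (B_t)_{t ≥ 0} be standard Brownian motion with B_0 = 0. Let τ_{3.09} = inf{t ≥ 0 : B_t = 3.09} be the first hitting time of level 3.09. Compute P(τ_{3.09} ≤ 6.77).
P(τ_{3.09} ≤ 6.77) = 2(1 − Φ(3.09/√6.77)) = 2(1 − Φ(1.1876)) ≈ 0.2350

By the reflection principle for standard BM, P(τ_b ≤ t) = 2 · P(B_t ≥ b). Since B_t ~ N(0, t), P(B_t ≥ 3.09) = 1 − Φ(3.09/√t) = 1 − Φ(3.09/√6.77) = 1 − Φ(1.1876) ≈ 0.11750. Doubling: P(τ_{3.09} ≤ 6.77) ≈ 2 · 0.11750 = 0.23500 ≈ 0.2350.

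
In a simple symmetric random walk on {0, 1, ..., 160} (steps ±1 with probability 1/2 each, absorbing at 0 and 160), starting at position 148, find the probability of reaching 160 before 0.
P(hit 160 before 0) = 148/160 = 37/40

Let u_k = P(hit 160 before 0 | start at k). Then u_0 = 0, u_160 = 1, and u_k = u_{k-1}/2 + u_{k+1}/2 for 1 ≤ k ≤ 159. This harmonic recurrence is solved by u_k = k/160, giving u_148 = 148/160 = 37/40.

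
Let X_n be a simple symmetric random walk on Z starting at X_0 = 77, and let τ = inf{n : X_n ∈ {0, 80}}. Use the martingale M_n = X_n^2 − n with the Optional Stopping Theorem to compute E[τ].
E[τ] = 231

M_n = X_n^2 − n is a martingale (since E[X_{n+1}^2 | F_n] = X_n^2 + 1). By OST (τ has finite mean in a bounded region), E[M_τ] = E[M_0] = X_0^2 − 0 = 77^2 = 5929. Also E[M_τ] = E[X_τ^2] − E[τ]. The walk exits at 0 or 80, with P(hit 80 first) = 77/80, so E[X_τ^2] = 80^2 · 77/80 + 0 = 6160. Thus E[τ] = E[X_τ^2] − E[M_τ] = 6160 − 5929 = 231 = 77(80 − 77) = 231.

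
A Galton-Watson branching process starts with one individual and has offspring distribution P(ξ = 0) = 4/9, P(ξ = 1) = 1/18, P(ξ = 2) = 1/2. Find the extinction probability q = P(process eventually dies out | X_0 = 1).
q = 8/9

The pgf is f(s) = 4/9 + 1/18·s + 1/2·s². The extinction probability q is the smallest fixed point of f in [0, 1]. Setting s = f(s):
  1/2·s² + (1/18 − 1)·s + 4/9 = 0
  1/2·s² − (4/9 + 1/2)·s + 4/9 = 0
which factors as (s − 1)·(1/2·s − 4/9) = 0, giving roots s = 1 and s = (4/9)/(1/2) = 8/9.
Mean offspring μ = 1/18 + 2·1/2 = 19/18 > 1 (supercritical), so q < 1. The extinction probability is the smaller root: q = (4/9)/(1/2) = 8/9.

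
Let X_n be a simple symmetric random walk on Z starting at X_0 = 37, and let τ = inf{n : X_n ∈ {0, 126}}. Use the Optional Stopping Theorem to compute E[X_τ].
E[X_τ] = 37

X_n is a martingale and τ is a bounded-mean stopping time (indeed τ is finite a.s. with bounded expectation since the walk is in a bounded region). By the OST, E[X_τ] = E[X_0] = 37. Equivalently: E[X_τ] = 126 · P(hit 126 first) + 0 · P(hit 0 first) = 126 · (37/126) = 37.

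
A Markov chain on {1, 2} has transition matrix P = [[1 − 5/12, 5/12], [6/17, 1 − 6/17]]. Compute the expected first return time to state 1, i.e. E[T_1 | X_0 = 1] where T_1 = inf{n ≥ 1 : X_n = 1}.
E[T_1 | X_0 = 1] = 1/π_1 = 157/72

For an irreducible recurrent Markov chain with stationary distribution π, E[T_i | X_0 = i] = 1/π_i (Kac's formula). Here π_1 = (6/17)/(5/12 + 6/17) = (6/17)/(157/204) = 72/157, so E[T_1 | X_0 = 1] = 1/π_1 = (5/12 + 6/17)/(6/17) = (157/204)/(6/17) = 157/72.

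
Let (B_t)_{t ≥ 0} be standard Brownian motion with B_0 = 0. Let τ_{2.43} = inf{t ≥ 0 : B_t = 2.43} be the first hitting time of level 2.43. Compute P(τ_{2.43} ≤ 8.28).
P(τ_{2.43} ≤ 8.28) = 2(1 − Φ(2.43/√8.28)) = 2(1 − Φ(0.8445)) ≈ 0.3984

By the reflection principle for standard BM, P(τ_b ≤ t) = 2 · P(B_t ≥ b). Since B_t ~ N(0, t), P(B_t ≥ 2.43) = 1 − Φ(2.43/√t) = 1 − Φ(2.43/√8.28) = 1 − Φ(0.8445) ≈ 0.19920. Doubling: P(τ_{2.43} ≤ 8.28) ≈ 2 · 0.19920 = 0.39840 ≈ 0.3984.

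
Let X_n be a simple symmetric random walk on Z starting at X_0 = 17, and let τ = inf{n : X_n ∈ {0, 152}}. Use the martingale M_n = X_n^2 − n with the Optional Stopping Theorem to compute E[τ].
E[τ] = 2295

M_n = X_n^2 − n is a martingale (since E[X_{n+1}^2 | F_n] = X_n^2 + 1). By OST (τ has finite mean in a bounded region), E[M_τ] = E[M_0] = X_0^2 − 0 = 17^2 = 289. Also E[M_τ] = E[X_τ^2] − E[τ]. The walk exits at 0 or 152, with P(hit 152 first) = 17/152, so E[X_τ^2] = 152^2 · 17/152 + 0 = 2584. Thus E[τ] = E[X_τ^2] − E[M_τ] = 2584 − 289 = 2295 = 17(152 − 17) = 2295.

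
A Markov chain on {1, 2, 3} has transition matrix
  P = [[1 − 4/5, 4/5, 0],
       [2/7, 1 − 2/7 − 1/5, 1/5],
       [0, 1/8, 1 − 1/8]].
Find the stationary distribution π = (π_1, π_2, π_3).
π = (25/207, 70/207, 112/207)

This is a birth-death chain on three states, which satisfies detailed balance: π_1 · P_{12} = π_2 · P_{21} and π_2 · P_{23} = π_3 · P_{32}.
From π_1 · 4/5 = π_2 · 2/7: π_2/π_1 = (4/5)/(2/7) = 14/5.
From π_2 · 1/5 = π_3 · 1/8: π_3/π_2 = (1/5)/(1/8) = 8/5.
Take π_1 proportional to 1; then unnormalized π = (1, 14/5, 112/25). Normalize by dividing by the sum 207/25:
  π = (25/207, 70/207, 112/207).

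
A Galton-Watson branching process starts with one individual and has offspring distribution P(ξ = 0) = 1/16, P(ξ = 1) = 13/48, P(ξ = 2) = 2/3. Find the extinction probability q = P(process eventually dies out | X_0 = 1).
q = 3/32

The pgf is f(s) = 1/16 + 13/48·s + 2/3·s². The extinction probability q is the smallest fixed point of f in [0, 1]. Setting s = f(s):
  2/3·s² + (13/48 − 1)·s + 1/16 = 0
  2/3·s² − (1/16 + 2/3)·s + 1/16 = 0
which factors as (s − 1)·(2/3·s − 1/16) = 0, giving roots s = 1 and s = (1/16)/(2/3) = 3/32.
Mean offspring μ = 13/48 + 2·2/3 = 77/48 > 1 (supercritical), so q < 1. The extinction probability is the smaller root: q = (1/16)/(2/3) = 3/32.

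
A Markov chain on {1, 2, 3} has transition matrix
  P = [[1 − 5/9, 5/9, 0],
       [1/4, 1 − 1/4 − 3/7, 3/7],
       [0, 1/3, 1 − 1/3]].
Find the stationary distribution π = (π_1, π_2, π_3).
π = (63/383, 140/383, 180/383)

This is a birth-death chain on three states, which satisfies detailed balance: π_1 · P_{12} = π_2 · P_{21} and π_2 · P_{23} = π_3 · P_{32}.
From π_1 · 5/9 = π_2 · 1/4: π_2/π_1 = (5/9)/(1/4) = 20/9.
From π_2 · 3/7 = π_3 · 1/3: π_3/π_2 = (3/7)/(1/3) = 9/7.
Take π_1 proportional to 1; then unnormalized π = (1, 20/9, 20/7). Normalize by dividing by the sum 383/63:
  π = (63/383, 140/383, 180/383).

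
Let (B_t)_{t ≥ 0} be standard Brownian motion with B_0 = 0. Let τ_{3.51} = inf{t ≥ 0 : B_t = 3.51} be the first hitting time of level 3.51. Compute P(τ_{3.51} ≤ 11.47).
P(τ_{3.51} ≤ 11.47) = 2(1 − Φ(3.51/√11.47)) = 2(1 − Φ(1.0364)) ≈ 0.3000

By the reflection principle for standard BM, P(τ_b ≤ t) = 2 · P(B_t ≥ b). Since B_t ~ N(0, t), P(B_t ≥ 3.51) = 1 − Φ(3.51/√t) = 1 − Φ(3.51/√11.47) = 1 − Φ(1.0364) ≈ 0.15001. Doubling: P(τ_{3.51} ≤ 11.47) ≈ 2 · 0.15001 = 0.30002 ≈ 0.3000.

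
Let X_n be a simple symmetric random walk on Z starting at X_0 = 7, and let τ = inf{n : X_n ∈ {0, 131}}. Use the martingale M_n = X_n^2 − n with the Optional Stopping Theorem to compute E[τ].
E[τ] = 868

M_n = X_n^2 − n is a martingale (since E[X_{n+1}^2 | F_n] = X_n^2 + 1). By OST (τ has finite mean in a bounded region), E[M_τ] = E[M_0] = X_0^2 − 0 = 7^2 = 49. Also E[M_τ] = E[X_τ^2] − E[τ]. The walk exits at 0 or 131, with P(hit 131 first) = 7/131, so E[X_τ^2] = 131^2 · 7/131 + 0 = 917. Thus E[τ] = E[X_τ^2] − E[M_τ] = 917 − 49 = 868 = 7(131 − 7) = 868.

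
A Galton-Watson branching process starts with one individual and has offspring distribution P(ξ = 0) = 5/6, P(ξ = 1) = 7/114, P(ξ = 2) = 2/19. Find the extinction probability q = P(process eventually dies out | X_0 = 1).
q = 1

Mean offspring μ = 0·5/6 + 1·7/114 + 2·2/19 = 31/114 ≤ 1. For μ ≤ 1 with offspring not concentrated at 1, the Galton-Watson process goes extinct almost surely, so q = 1.
(Algebraic check: The pgf is f(s) = 5/6 + 7/114·s + 2/19·s². The extinction probability q is the smallest fixed point of f in [0, 1]. Setting s = f(s):
  2/19·s² + (7/114 − 1)·s + 5/6 = 0
  2/19·s² − (5/6 + 2/19)·s + 5/6 = 0
which factors as (s − 1)·(2/19·s − 5/6) = 0, giving roots s = 1 and s = (5/6)/(2/19) = 95/12. Since 95/12 ≥ 1, the smallest root in [0, 1] is s = 1.)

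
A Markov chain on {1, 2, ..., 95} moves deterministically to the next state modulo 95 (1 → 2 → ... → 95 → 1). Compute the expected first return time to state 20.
E[T_20 | X_0 = 20] = 95

The chain cycles deterministically, so starting at state 20 it returns in exactly 95 steps. Equivalently, the stationary distribution is uniform π_j = 1/95 for every state j, so by Kac's formula E[T_20] = 1/π_20 = 95.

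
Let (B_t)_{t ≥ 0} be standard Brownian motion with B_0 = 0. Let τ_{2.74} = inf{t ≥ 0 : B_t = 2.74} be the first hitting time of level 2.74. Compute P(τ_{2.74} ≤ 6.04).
P(τ_{2.74} ≤ 6.04) = 2(1 − Φ(2.74/√6.04)) = 2(1 − Φ(1.1149)) ≈ 0.2649

By the reflection principle for standard BM, P(τ_b ≤ t) = 2 · P(B_t ≥ b). Since B_t ~ N(0, t), P(B_t ≥ 2.74) = 1 − Φ(2.74/√t) = 1 − Φ(2.74/√6.04) = 1 − Φ(1.1149) ≈ 0.13245. Doubling: P(τ_{2.74} ≤ 6.04) ≈ 2 · 0.13245 = 0.26490 ≈ 0.2649.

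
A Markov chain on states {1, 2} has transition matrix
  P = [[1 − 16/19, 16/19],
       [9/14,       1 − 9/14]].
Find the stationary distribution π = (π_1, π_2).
π_1 = 171/395, π_2 = 224/395

Solve πP = π with π_1 + π_2 = 1. From πP = π: π_1 · (1 − 16/19) + π_2 · 9/14 = π_1 ⇒ π_2 · 9/14 = π_1 · 16/19 ⇒ π_2/π_1 = (16/19)/(9/14) = 224/171. Together with π_1 + π_2 = 1:
  π_1 = (9/14)/(16/19 + 9/14) = (9/14)/(395/266) = 171/395,
  π_2 = (16/19)/(16/19 + 9/14) = (16/19)/(395/266) = 224/395.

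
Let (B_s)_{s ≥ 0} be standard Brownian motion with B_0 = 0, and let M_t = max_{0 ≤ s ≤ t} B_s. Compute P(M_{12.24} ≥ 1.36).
P(M_{12.24} ≥ 1.36) = 2·P(B_{12.24} ≥ 1.36) = 2(1 − Φ(1.36/√12.24)) ≈ 0.6975

By the reflection principle for Brownian motion, P(M_t ≥ a) = 2 · P(B_t ≥ a) for a ≥ 0. Since B_t ~ N(0, t), P(B_t ≥ 1.36) = 1 − Φ(1.36/√t) = 1 − Φ(1.36/√12.24) = 1 − Φ(0.3887). So
  P(M_{12.24} ≥ 1.36) = 2(1 − Φ(0.3887)) ≈ 0.6975.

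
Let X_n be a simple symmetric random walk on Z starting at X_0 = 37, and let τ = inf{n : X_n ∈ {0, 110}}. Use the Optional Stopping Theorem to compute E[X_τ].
E[X_τ] = 37

X_n is a martingale and τ is a bounded-mean stopping time (indeed τ is finite a.s. with bounded expectation since the walk is in a bounded region). By the OST, E[X_τ] = E[X_0] = 37. Equivalently: E[X_τ] = 110 · P(hit 110 first) + 0 · P(hit 0 first) = 110 · (37/110) = 37.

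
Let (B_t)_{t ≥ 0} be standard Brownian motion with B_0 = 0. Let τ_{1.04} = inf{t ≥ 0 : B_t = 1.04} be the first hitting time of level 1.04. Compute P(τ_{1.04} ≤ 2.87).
P(τ_{1.04} ≤ 2.87) = 2(1 − Φ(1.04/√2.87)) = 2(1 − Φ(0.6139)) ≈ 0.5393

By the reflection principle for standard BM, P(τ_b ≤ t) = 2 · P(B_t ≥ b). Since B_t ~ N(0, t), P(B_t ≥ 1.04) = 1 − Φ(1.04/√t) = 1 − Φ(1.04/√2.87) = 1 − Φ(0.6139) ≈ 0.26964. Doubling: P(τ_{1.04} ≤ 2.87) ≈ 2 · 0.26964 = 0.53928 ≈ 0.5393.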